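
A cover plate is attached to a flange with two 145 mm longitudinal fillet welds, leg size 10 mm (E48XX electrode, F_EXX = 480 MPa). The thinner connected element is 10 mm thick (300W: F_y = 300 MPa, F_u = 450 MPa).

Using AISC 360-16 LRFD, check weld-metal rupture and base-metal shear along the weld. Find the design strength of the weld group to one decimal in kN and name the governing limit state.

442.9 kN (weld metal governs)

Weld metal: throat = 0.707×10 = 7.07 mm, L = 2×145 = 290 mm. φR_n = 0.75 × 0.6 × 480 × 7.07 × 290 = 442.9 kN.
Base metal shear (10 mm plate): yield φR_n = 1.0×0.6×300×10×290 = 522.0 kN; rupture φR_n = 0.75×0.6×450×10×290 = 587.3 kN; take 522.0 kN (yield).
Governing: min(442.9, 522.0) = 442.9 kN → weld metal.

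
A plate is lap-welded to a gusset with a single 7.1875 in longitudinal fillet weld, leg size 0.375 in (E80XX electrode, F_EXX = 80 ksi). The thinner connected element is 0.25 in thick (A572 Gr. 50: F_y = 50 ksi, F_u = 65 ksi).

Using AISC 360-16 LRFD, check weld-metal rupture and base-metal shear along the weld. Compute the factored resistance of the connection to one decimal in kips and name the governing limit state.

52.6 kips (base-metal shear governs)

Weld metal: throat = 0.707×0.375 = 0.26513 in, L = 7.1875 in. φR_n = 0.75 × 0.6 × 80 × 0.26513 × 7.1875 = 68.6 kips.
Base metal shear (0.25 in plate): yield φR_n = 1.0×0.6×50×0.25×7.1875 = 53.9 kips; rupture φR_n = 0.75×0.6×65×0.25×7.1875 = 52.6 kips; take 52.6 kips (rupture).
Governing: min(68.6, 52.6) = 52.6 kips → base-metal shear.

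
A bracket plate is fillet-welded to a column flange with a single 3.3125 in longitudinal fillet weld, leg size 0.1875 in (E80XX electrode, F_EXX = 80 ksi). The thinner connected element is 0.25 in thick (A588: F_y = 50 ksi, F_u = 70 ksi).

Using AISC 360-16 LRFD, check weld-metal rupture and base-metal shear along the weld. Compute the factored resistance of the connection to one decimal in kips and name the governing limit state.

Weld metal: throat = 0.707×0.1875 = 0.13256 in, L = 3.3125 in. φR_n = 0.75 × 0.6 × 80 × 0.13256 × 3.3125 = 15.8 kips.
Base metal shear (0.25 in plate): yield φR_n = 1.0×0.6×50×0.25×3.3125 = 24.8 kips; rupture φR_n = 0.75×0.6×70×0.25×3.3125 = 26.1 kips; take 24.8 kips (yield).
Governing: min(15.8, 24.8) = 15.8 kips → weld metal.

15.8 kips (weld metal governs)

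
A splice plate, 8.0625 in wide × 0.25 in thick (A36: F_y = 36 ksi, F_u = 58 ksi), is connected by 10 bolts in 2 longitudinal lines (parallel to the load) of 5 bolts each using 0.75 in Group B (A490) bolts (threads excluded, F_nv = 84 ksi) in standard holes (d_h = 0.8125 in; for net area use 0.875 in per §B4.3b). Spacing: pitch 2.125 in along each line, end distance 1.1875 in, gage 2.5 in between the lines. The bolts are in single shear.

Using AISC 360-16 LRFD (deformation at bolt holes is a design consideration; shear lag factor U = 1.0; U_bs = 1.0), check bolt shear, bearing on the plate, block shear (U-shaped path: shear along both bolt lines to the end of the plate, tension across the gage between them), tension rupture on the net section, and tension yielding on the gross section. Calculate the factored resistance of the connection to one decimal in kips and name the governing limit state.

65.3 kips (gross-section yield governs)

Bolt shear: A_b = π(0.75)²/4 = 0.44179 in². φR_n = 0.75 × 84 × 0.44179 × 10 × 1 = 278.3 kips.
Bearing (0.25 in plate, F_u = 58 ksi): end bolts L_c = 1.1875 − 0.8125/2 = 0.78125, R_n = min(1.2×0.78125×0.25×58, 2.4×0.75×0.25×58) = 13.594 kips/bolt; interior L_c = 2.125 − 0.8125 = 1.3125, R_n = 22.838 kips/bolt. φR_n = 0.75 × (2×13.594 + 8×22.838) = 157.4 kips.
Block shear: shear path 2×[1.1875+4×2.125] = 2×9.6875 in, A_gv = 4.8438, A_nv = 2×(9.6875 − 4.5×0.875)×0.25 = 2.875 in²; tension across gage: (2.5 − 1×0.875)×0.25 = 0.40625 in². R_n = min(0.6×58×2.875, 0.6×36×4.8438) + 1.0×58×0.40625 = min(100.05, 104.63) + 23.563 = 123.61 kips. φR_n = 0.75 × 123.61 = 92.7 kips.
Tension rupture (net): A_n = (8.0625 − 2×0.875)×0.25 = 1.5781 in² (U = 1.0, A_e = A_n). φR_n = 0.75 × 58 × 1.5781 = 68.6 kips.
Tension yield (gross): A_g = 8.0625×0.25 = 2.0156 in². φR_n = 0.90 × 36 × 2.0156 = 65.3 kips.
Governing: min(278.3, 157.4, 92.7, 68.6, 65.3) = 65.3 kips → gross-section yield.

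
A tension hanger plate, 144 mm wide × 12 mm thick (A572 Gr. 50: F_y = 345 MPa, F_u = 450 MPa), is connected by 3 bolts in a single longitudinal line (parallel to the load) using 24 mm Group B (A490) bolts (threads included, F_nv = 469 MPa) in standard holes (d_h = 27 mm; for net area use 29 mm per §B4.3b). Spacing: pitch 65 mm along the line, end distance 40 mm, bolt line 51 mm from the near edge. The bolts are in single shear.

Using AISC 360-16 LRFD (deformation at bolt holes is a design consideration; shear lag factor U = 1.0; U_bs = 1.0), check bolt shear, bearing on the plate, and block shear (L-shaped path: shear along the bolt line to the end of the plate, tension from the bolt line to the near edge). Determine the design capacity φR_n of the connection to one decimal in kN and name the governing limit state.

384.8 kN (block shear governs)

Bolt shear: A_b = π(24)²/4 = 452.39 mm². φR_n = 0.75 × 469 × 452.39 × 3 × 1 = 477.4 kN.
Bearing (12 mm plate, F_u = 450 MPa): end bolts L_c = 40 − 27/2 = 26.5, R_n = min(1.2×26.5×12×450, 2.4×24×12×450) = 171.72 kN/bolt; interior L_c = 65 − 27 = 38, R_n = 246.24 kN/bolt. φR_n = 0.75 × (1×171.72 + 2×246.24) = 498.2 kN.
Block shear: shear path 1×[40+2×65] = 1×170 mm, A_gv = 2040, A_nv = 1×(170 − 2.5×29)×12 = 1170 mm²; tension to near edge: (51 − 0.5×29)×12 = 438 mm². R_n = min(0.6×450×1170, 0.6×345×2040) + 1.0×450×438 = min(315.9, 422.28) + 197.1 = 513 kN. φR_n = 0.75 × 513 = 384.8 kN.
Governing: min(477.4, 498.2, 384.8) = 384.8 kN → block shear.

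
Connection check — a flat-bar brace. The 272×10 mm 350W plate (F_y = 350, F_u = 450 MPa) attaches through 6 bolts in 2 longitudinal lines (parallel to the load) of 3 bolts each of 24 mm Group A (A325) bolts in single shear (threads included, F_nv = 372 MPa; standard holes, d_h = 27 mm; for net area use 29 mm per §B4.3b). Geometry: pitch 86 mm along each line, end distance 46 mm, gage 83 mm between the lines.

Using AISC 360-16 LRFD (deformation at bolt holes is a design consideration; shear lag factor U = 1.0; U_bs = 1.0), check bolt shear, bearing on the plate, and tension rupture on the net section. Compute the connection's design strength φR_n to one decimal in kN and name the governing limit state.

722.3 kN (net-section rupture governs)

Bolt shear: A_b = π(24)²/4 = 452.39 mm². φR_n = 0.75 × 372 × 452.39 × 6 × 1 = 757.3 kN.
Bearing (10 mm plate, F_u = 450 MPa): end bolts L_c = 46 − 27/2 = 32.5, R_n = min(1.2×32.5×10×450, 2.4×24×10×450) = 175.5 kN/bolt; interior L_c = 86 − 27 = 59, R_n = 259.2 kN/bolt. φR_n = 0.75 × (2×175.5 + 4×259.2) = 1040.9 kN.
Tension rupture (net): A_n = (272 − 2×29)×10 = 2140 mm² (U = 1.0, A_e = A_n). φR_n = 0.75 × 450 × 2140 = 722.3 kN.
Governing: min(757.3, 1040.9, 722.3) = 722.3 kN → net-section rupture.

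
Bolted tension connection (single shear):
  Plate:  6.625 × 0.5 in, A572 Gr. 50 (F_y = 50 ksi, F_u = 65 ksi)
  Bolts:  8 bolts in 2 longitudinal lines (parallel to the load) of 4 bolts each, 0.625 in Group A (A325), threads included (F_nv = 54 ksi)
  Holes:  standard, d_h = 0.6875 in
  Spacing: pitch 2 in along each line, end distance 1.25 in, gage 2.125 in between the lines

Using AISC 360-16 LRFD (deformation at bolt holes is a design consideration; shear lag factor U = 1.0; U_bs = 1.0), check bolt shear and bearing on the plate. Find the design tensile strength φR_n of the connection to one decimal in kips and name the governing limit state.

99.4 kips (bolt shear governs)

Bolt shear: A_b = π(0.625)²/4 = 0.3068 in². φR_n = 0.75 × 54 × 0.3068 × 8 × 1 = 99.4 kips.
Bearing (0.5 in plate, F_u = 65 ksi): end bolts L_c = 1.25 − 0.6875/2 = 0.90625, R_n = min(1.2×0.90625×0.5×65, 2.4×0.625×0.5×65) = 35.344 kips/bolt; interior L_c = 2 − 0.6875 = 1.3125, R_n = 48.75 kips/bolt. φR_n = 0.75 × (2×35.344 + 6×48.75) = 272.4 kips.
Governing: min(99.4, 272.4) = 99.4 kips → bolt shear.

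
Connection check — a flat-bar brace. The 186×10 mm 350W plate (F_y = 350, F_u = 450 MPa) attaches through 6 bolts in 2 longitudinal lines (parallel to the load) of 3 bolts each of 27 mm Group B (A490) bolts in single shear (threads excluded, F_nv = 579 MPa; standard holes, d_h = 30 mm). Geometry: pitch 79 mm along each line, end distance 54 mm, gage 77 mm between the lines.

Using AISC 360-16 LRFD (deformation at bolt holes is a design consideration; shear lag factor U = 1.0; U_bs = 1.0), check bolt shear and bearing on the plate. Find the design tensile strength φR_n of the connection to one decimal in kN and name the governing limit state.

Bolt shear: A_b = π(27)²/4 = 572.56 mm². φR_n = 0.75 × 579 × 572.56 × 6 × 1 = 1491.8 kN.
Bearing (10 mm plate, F_u = 450 MPa): end bolts L_c = 54 − 30/2 = 39, R_n = min(1.2×39×10×450, 2.4×27×10×450) = 210.6 kN/bolt; interior L_c = 79 − 30 = 49, R_n = 264.6 kN/bolt. φR_n = 0.75 × (2×210.6 + 4×264.6) = 1109.7 kN.
Governing: min(1491.8, 1109.7) = 1109.7 kN → bearing.

1109.7 kN (bearing governs)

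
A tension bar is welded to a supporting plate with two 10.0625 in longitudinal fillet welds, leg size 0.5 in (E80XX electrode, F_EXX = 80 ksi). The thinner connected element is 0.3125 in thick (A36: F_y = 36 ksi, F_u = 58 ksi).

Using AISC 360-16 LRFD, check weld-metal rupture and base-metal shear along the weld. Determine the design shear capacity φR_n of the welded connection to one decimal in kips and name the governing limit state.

Weld metal: throat = 0.707×0.5 = 0.3535 in, L = 2×10.0625 = 20.125 in. φR_n = 0.75 × 0.6 × 80 × 0.3535 × 20.125 = 256.1 kips.
Base metal shear (0.3125 in plate): yield φR_n = 1.0×0.6×36×0.3125×20.125 = 135.8 kips; rupture φR_n = 0.75×0.6×58×0.3125×20.125 = 164.1 kips; take 135.8 kips (yield).
Governing: min(256.1, 135.8) = 135.8 kips → base-metal shear.

135.8 kips (base-metal shear governs)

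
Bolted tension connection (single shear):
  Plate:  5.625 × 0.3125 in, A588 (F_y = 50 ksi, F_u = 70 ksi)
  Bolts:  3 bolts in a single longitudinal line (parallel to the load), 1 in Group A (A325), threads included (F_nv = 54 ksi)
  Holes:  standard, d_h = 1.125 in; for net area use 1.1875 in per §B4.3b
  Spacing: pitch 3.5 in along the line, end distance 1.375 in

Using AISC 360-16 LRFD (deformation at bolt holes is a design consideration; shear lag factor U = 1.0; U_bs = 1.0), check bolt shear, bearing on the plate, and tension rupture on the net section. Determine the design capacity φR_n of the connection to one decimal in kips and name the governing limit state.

72.8 kips (net-section rupture governs)

Bolt shear: A_b = π(1)²/4 = 0.7854 in². φR_n = 0.75 × 54 × 0.7854 × 3 × 1 = 95.4 kips.
Bearing (0.3125 in plate, F_u = 70 ksi): end bolts L_c = 1.375 − 1.125/2 = 0.8125, R_n = min(1.2×0.8125×0.3125×70, 2.4×1×0.3125×70) = 21.328 kips/bolt; interior L_c = 3.5 − 1.125 = 2.375, R_n = 52.5 kips/bolt. φR_n = 0.75 × (1×21.328 + 2×52.5) = 94.7 kips.
Tension rupture (net): A_n = (5.625 − 1×1.1875)×0.3125 = 1.3867 in² (U = 1.0, A_e = A_n). φR_n = 0.75 × 70 × 1.3867 = 72.8 kips.
Governing: min(95.4, 94.7, 72.8) = 72.8 kips → net-section rupture.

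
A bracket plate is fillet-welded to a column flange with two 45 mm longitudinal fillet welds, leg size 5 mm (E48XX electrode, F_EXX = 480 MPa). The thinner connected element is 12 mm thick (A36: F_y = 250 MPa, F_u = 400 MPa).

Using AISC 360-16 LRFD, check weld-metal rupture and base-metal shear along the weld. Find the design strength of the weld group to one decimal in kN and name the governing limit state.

Weld metal: throat = 0.707×5 = 3.535 mm, L = 2×45 = 90 mm. φR_n = 0.75 × 0.6 × 480 × 3.535 × 90 = 68.7 kN.
Base metal shear (12 mm plate): yield φR_n = 1.0×0.6×250×12×90 = 162.0 kN; rupture φR_n = 0.75×0.6×400×12×90 = 194.4 kN; take 162.0 kN (yield).
Governing: min(68.7, 162.0) = 68.7 kN → weld metal.

68.7 kN (weld metal governs)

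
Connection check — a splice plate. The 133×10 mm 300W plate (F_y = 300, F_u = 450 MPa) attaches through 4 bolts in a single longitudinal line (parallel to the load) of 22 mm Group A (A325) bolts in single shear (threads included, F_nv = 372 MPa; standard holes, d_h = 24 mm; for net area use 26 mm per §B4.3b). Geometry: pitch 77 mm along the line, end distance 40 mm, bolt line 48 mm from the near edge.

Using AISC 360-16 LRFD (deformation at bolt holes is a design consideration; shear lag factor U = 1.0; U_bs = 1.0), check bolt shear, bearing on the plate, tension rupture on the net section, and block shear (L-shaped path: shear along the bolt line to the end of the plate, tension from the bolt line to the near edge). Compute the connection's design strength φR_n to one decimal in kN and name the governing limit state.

361.1 kN (net-section rupture governs)

Bolt shear: A_b = π(22)²/4 = 380.13 mm². φR_n = 0.75 × 372 × 380.13 × 4 × 1 = 424.2 kN.
Bearing (10 mm plate, F_u = 450 MPa): end bolts L_c = 40 − 24/2 = 28, R_n = min(1.2×28×10×450, 2.4×22×10×450) = 151.2 kN/bolt; interior L_c = 77 − 24 = 53, R_n = 237.6 kN/bolt. φR_n = 0.75 × (1×151.2 + 3×237.6) = 648.0 kN.
Tension rupture (net): A_n = (133 − 1×26)×10 = 1070 mm² (U = 1.0, A_e = A_n). φR_n = 0.75 × 450 × 1070 = 361.1 kN.
Block shear: shear path 1×[40+3×77] = 1×271 mm, A_gv = 2710, A_nv = 1×(271 − 3.5×26)×10 = 1800 mm²; tension to near edge: (48 − 0.5×26)×10 = 350 mm². R_n = min(0.6×450×1800, 0.6×300×2710) + 1.0×450×350 = min(486, 487.8) + 157.5 = 643.5 kN. φR_n = 0.75 × 643.5 = 482.6 kN.
Governing: min(424.2, 648.0, 361.1, 482.6) = 361.1 kN → net-section rupture.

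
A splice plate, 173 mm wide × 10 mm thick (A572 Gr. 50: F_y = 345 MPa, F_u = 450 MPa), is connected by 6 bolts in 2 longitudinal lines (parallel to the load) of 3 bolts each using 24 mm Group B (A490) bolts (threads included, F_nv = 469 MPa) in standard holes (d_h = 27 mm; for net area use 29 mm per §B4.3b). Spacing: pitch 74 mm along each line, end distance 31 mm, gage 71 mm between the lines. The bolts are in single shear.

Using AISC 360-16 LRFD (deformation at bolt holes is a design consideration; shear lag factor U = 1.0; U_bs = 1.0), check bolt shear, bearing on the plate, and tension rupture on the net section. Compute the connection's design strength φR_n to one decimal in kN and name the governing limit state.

Bolt shear: A_b = π(24)²/4 = 452.39 mm². φR_n = 0.75 × 469 × 452.39 × 6 × 1 = 954.8 kN.
Bearing (10 mm plate, F_u = 450 MPa): end bolts L_c = 31 − 27/2 = 17.5, R_n = min(1.2×17.5×10×450, 2.4×24×10×450) = 94.5 kN/bolt; interior L_c = 74 − 27 = 47, R_n = 253.8 kN/bolt. φR_n = 0.75 × (2×94.5 + 4×253.8) = 903.2 kN.
Tension rupture (net): A_n = (173 − 2×29)×10 = 1150 mm² (U = 1.0, A_e = A_n). φR_n = 0.75 × 450 × 1150 = 388.1 kN.
Governing: min(954.8, 903.2, 388.1) = 388.1 kN → net-section rupture.

388.1 kN (net-section rupture governs)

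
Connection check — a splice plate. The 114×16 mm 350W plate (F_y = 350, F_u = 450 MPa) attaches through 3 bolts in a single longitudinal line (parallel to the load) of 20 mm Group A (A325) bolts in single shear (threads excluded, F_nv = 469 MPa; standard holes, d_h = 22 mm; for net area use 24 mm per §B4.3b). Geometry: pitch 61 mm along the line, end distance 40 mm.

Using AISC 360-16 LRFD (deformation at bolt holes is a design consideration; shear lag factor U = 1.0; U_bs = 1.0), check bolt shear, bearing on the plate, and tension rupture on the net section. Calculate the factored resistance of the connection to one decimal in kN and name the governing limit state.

Bolt shear: A_b = π(20)²/4 = 314.16 mm². φR_n = 0.75 × 469 × 314.16 × 3 × 1 = 331.5 kN.
Bearing (16 mm plate, F_u = 450 MPa): end bolts L_c = 40 − 22/2 = 29, R_n = min(1.2×29×16×450, 2.4×20×16×450) = 250.56 kN/bolt; interior L_c = 61 − 22 = 39, R_n = 336.96 kN/bolt. φR_n = 0.75 × (1×250.56 + 2×336.96) = 693.4 kN.
Tension rupture (net): A_n = (114 − 1×24)×16 = 1440 mm² (U = 1.0, A_e = A_n). φR_n = 0.75 × 450 × 1440 = 486.0 kN.
Governing: min(331.5, 693.4, 486.0) = 331.5 kN → bolt shear.

331.5 kN (bolt shear governs)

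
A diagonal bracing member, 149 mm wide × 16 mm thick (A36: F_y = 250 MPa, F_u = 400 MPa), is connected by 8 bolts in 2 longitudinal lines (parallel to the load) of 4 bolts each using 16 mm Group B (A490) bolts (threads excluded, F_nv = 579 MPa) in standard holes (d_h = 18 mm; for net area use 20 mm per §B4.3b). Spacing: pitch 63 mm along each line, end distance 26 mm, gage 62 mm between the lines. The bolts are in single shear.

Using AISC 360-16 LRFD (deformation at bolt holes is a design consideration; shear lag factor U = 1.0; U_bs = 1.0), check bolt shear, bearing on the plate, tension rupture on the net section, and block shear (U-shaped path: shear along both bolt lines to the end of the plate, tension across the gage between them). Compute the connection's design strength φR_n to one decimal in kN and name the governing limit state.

523.2 kN (net-section rupture governs)

Bolt shear: A_b = π(16)²/4 = 201.06 mm². φR_n = 0.75 × 579 × 201.06 × 8 × 1 = 698.5 kN.
Bearing (16 mm plate, F_u = 400 MPa): end bolts L_c = 26 − 18/2 = 17, R_n = min(1.2×17×16×400, 2.4×16×16×400) = 130.56 kN/bolt; interior L_c = 63 − 18 = 45, R_n = 245.76 kN/bolt. φR_n = 0.75 × (2×130.56 + 6×245.76) = 1301.8 kN.
Tension rupture (net): A_n = (149 − 2×20)×16 = 1744 mm² (U = 1.0, A_e = A_n). φR_n = 0.75 × 400 × 1744 = 523.2 kN.
Block shear: shear path 2×[26+3×63] = 2×215 mm, A_gv = 6880, A_nv = 2×(215 − 3.5×20)×16 = 4640 mm²; tension across gage: (62 − 1×20)×16 = 672 mm². R_n = min(0.6×400×4640, 0.6×250×6880) + 1.0×400×672 = min(1113.6, 1032) + 268.8 = 1300.8 kN. φR_n = 0.75 × 1300.8 = 975.6 kN.
Governing: min(698.5, 1301.8, 523.2, 975.6) = 523.2 kN → net-section rupture.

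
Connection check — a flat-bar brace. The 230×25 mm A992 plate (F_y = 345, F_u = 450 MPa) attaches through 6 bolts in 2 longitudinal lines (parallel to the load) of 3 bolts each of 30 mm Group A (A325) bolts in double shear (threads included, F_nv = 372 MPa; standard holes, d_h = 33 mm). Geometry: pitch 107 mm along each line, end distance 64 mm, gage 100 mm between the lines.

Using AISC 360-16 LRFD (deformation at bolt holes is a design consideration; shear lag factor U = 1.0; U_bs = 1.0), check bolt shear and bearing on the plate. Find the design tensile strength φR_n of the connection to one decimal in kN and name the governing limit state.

2366.6 kN (bolt shear governs)

Bolt shear: A_b = π(30)²/4 = 706.86 mm². φR_n = 0.75 × 372 × 706.86 × 6 × 2 = 2366.6 kN.
Bearing (25 mm plate, F_u = 450 MPa): end bolts L_c = 64 − 33/2 = 47.5, R_n = min(1.2×47.5×25×450, 2.4×30×25×450) = 641.25 kN/bolt; interior L_c = 107 − 33 = 74, R_n = 810 kN/bolt. φR_n = 0.75 × (2×641.25 + 4×810) = 3391.9 kN.
Governing: min(2366.6, 3391.9) = 2366.6 kN → bolt shear.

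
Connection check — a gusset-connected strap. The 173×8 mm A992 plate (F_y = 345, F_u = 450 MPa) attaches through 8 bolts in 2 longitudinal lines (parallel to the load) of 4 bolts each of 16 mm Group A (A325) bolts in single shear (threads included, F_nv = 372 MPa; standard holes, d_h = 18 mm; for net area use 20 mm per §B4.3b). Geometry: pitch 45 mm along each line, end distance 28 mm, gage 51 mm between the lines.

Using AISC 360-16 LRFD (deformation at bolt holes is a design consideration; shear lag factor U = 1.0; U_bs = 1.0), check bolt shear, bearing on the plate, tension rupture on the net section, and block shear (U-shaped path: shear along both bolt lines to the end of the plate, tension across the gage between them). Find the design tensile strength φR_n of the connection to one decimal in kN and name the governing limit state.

Bolt shear: A_b = π(16)²/4 = 201.06 mm². φR_n = 0.75 × 372 × 201.06 × 8 × 1 = 448.8 kN.
Bearing (8 mm plate, F_u = 450 MPa): end bolts L_c = 28 − 18/2 = 19, R_n = min(1.2×19×8×450, 2.4×16×8×450) = 82.08 kN/bolt; interior L_c = 45 − 18 = 27, R_n = 116.64 kN/bolt. φR_n = 0.75 × (2×82.08 + 6×116.64) = 648.0 kN.
Tension rupture (net): A_n = (173 − 2×20)×8 = 1064 mm² (U = 1.0, A_e = A_n). φR_n = 0.75 × 450 × 1064 = 359.1 kN.
Block shear: shear path 2×[28+3×45] = 2×163 mm, A_gv = 2608, A_nv = 2×(163 − 3.5×20)×8 = 1488 mm²; tension across gage: (51 − 1×20)×8 = 248 mm². R_n = min(0.6×450×1488, 0.6×345×2608) + 1.0×450×248 = min(401.76, 539.86) + 111.6 = 513.36 kN. φR_n = 0.75 × 513.36 = 385.0 kN.
Governing: min(448.8, 648.0, 359.1, 385.0) = 359.1 kN → net-section rupture.

359.1 kN (net-section rupture governs)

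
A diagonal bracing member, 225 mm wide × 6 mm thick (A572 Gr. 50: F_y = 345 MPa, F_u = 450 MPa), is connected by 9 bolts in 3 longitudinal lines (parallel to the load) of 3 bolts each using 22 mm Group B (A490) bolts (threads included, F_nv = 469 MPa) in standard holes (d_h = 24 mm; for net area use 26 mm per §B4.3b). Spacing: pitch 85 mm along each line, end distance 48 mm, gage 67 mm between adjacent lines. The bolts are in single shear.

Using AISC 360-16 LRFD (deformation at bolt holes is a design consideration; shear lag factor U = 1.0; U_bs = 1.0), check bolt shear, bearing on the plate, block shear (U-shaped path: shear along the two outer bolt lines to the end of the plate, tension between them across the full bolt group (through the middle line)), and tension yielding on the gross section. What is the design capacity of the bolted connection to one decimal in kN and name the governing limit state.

Bolt shear: A_b = π(22)²/4 = 380.13 mm². φR_n = 0.75 × 469 × 380.13 × 9 × 1 = 1203.4 kN.
Bearing (6 mm plate, F_u = 450 MPa): end bolts L_c = 48 − 24/2 = 36, R_n = min(1.2×36×6×450, 2.4×22×6×450) = 116.64 kN/bolt; interior L_c = 85 − 24 = 61, R_n = 142.56 kN/bolt. φR_n = 0.75 × (3×116.64 + 6×142.56) = 904.0 kN.
Block shear: shear path 2×[48+2×85] = 2×218 mm, A_gv = 2616, A_nv = 2×(218 − 2.5×26)×6 = 1836 mm²; tension across gage: (134 − 2×26)×6 = 492 mm². R_n = min(0.6×450×1836, 0.6×345×2616) + 1.0×450×492 = min(495.72, 541.51) + 221.4 = 717.12 kN. φR_n = 0.75 × 717.12 = 537.8 kN.
Tension yield (gross): A_g = 225×6 = 1350 mm². φR_n = 0.90 × 345 × 1350 = 419.2 kN.
Governing: min(1203.4, 904.0, 537.8, 419.2) = 419.2 kN → gross-section yield.

419.2 kN (gross-section yield governs)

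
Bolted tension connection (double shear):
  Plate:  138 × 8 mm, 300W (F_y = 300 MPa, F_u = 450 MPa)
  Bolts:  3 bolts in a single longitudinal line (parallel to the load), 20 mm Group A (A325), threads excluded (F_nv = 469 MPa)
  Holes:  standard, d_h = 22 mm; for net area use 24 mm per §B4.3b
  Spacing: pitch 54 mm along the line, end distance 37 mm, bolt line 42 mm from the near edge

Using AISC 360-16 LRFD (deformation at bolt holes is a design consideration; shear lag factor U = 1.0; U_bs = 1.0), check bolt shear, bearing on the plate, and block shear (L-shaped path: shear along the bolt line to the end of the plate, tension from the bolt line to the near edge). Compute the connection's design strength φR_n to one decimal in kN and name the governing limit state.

218.7 kN (block shear governs)

Bolt shear: A_b = π(20)²/4 = 314.16 mm². φR_n = 0.75 × 469 × 314.16 × 3 × 2 = 663.0 kN.
Bearing (8 mm plate, F_u = 450 MPa): end bolts L_c = 37 − 22/2 = 26, R_n = min(1.2×26×8×450, 2.4×20×8×450) = 112.32 kN/bolt; interior L_c = 54 − 22 = 32, R_n = 138.24 kN/bolt. φR_n = 0.75 × (1×112.32 + 2×138.24) = 291.6 kN.
Block shear: shear path 1×[37+2×54] = 1×145 mm, A_gv = 1160, A_nv = 1×(145 − 2.5×24)×8 = 680 mm²; tension to near edge: (42 − 0.5×24)×8 = 240 mm². R_n = min(0.6×450×680, 0.6×300×1160) + 1.0×450×240 = min(183.6, 208.8) + 108 = 291.6 kN. φR_n = 0.75 × 291.6 = 218.7 kN.
Governing: min(663.0, 291.6, 218.7) = 218.7 kN → block shear.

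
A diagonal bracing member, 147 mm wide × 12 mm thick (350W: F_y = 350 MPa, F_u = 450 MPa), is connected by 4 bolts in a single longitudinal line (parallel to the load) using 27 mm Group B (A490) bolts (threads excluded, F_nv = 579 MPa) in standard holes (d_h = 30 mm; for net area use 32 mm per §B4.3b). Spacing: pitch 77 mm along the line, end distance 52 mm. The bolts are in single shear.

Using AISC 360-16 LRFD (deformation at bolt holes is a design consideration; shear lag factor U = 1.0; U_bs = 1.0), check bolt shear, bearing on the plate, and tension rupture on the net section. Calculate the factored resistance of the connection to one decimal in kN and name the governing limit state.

465.8 kN (net-section rupture governs)

Bolt shear: A_b = π(27)²/4 = 572.56 mm². φR_n = 0.75 × 579 × 572.56 × 4 × 1 = 994.5 kN.
Bearing (12 mm plate, F_u = 450 MPa): end bolts L_c = 52 − 30/2 = 37, R_n = min(1.2×37×12×450, 2.4×27×12×450) = 239.76 kN/bolt; interior L_c = 77 − 30 = 47, R_n = 304.56 kN/bolt. φR_n = 0.75 × (1×239.76 + 3×304.56) = 865.1 kN.
Tension rupture (net): A_n = (147 − 1×32)×12 = 1380 mm² (U = 1.0, A_e = A_n). φR_n = 0.75 × 450 × 1380 = 465.8 kN.
Governing: min(994.5, 865.1, 465.8) = 465.8 kN → net-section rupture.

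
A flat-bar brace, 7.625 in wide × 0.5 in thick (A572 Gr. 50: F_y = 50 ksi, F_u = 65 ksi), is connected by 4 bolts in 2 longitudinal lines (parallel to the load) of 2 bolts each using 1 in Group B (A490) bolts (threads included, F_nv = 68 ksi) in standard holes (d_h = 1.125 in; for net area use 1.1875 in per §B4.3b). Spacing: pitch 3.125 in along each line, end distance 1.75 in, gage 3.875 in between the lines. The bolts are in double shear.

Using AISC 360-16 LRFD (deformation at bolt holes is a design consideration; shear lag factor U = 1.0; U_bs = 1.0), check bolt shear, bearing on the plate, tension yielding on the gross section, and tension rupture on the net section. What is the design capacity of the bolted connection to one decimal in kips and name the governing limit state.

Bolt shear: A_b = π(1)²/4 = 0.7854 in². φR_n = 0.75 × 68 × 0.7854 × 4 × 2 = 320.4 kips.
Bearing (0.5 in plate, F_u = 65 ksi): end bolts L_c = 1.75 − 1.125/2 = 1.1875, R_n = min(1.2×1.1875×0.5×65, 2.4×1×0.5×65) = 46.313 kips/bolt; interior L_c = 3.125 − 1.125 = 2, R_n = 78 kips/bolt. φR_n = 0.75 × (2×46.313 + 2×78) = 186.5 kips.
Tension yield (gross): A_g = 7.625×0.5 = 3.8125 in². φR_n = 0.90 × 50 × 3.8125 = 171.6 kips.
Tension rupture (net): A_n = (7.625 − 2×1.1875)×0.5 = 2.625 in² (U = 1.0, A_e = A_n). φR_n = 0.75 × 65 × 2.625 = 128.0 kips.
Governing: min(320.4, 186.5, 171.6, 128.0) = 128.0 kips → net-section rupture.

128.0 kips (net-section rupture governs)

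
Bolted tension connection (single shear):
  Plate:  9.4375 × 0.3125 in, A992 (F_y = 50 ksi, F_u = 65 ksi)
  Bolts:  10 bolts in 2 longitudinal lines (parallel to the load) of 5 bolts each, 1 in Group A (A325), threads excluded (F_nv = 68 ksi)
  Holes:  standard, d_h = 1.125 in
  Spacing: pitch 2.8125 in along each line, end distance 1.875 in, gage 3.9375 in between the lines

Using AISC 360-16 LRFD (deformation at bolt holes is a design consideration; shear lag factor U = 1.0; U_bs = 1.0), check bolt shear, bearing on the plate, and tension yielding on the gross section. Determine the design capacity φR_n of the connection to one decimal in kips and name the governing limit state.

132.7 kips (gross-section yield governs)

Bolt shear: A_b = π(1)²/4 = 0.7854 in². φR_n = 0.75 × 68 × 0.7854 × 10 × 1 = 400.6 kips.
Bearing (0.3125 in plate, F_u = 65 ksi): end bolts L_c = 1.875 − 1.125/2 = 1.3125, R_n = min(1.2×1.3125×0.3125×65, 2.4×1×0.3125×65) = 31.992 kips/bolt; interior L_c = 2.8125 − 1.125 = 1.6875, R_n = 41.133 kips/bolt. φR_n = 0.75 × (2×31.992 + 8×41.133) = 294.8 kips.
Tension yield (gross): A_g = 9.4375×0.3125 = 2.9492 in². φR_n = 0.90 × 50 × 2.9492 = 132.7 kips.
Governing: min(400.6, 294.8, 132.7) = 132.7 kips → gross-section yield.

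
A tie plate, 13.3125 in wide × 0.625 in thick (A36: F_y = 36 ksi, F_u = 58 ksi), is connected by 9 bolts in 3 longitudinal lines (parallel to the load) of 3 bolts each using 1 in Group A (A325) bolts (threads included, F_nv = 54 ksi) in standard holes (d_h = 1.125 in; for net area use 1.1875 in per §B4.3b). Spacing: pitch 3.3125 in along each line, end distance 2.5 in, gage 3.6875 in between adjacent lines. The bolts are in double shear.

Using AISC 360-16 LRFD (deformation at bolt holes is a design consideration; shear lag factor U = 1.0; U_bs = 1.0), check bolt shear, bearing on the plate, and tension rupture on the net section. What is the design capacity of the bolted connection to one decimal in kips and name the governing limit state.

265.1 kips (net-section rupture governs)

Bolt shear: A_b = π(1)²/4 = 0.7854 in². φR_n = 0.75 × 54 × 0.7854 × 9 × 2 = 572.6 kips.
Bearing (0.625 in plate, F_u = 58 ksi): end bolts L_c = 2.5 − 1.125/2 = 1.9375, R_n = min(1.2×1.9375×0.625×58, 2.4×1×0.625×58) = 84.281 kips/bolt; interior L_c = 3.3125 − 1.125 = 2.1875, R_n = 87 kips/bolt. φR_n = 0.75 × (3×84.281 + 6×87) = 581.1 kips.
Tension rupture (net): A_n = (13.3125 − 3×1.1875)×0.625 = 6.0938 in² (U = 1.0, A_e = A_n). φR_n = 0.75 × 58 × 6.0938 = 265.1 kips.
Governing: min(572.6, 581.1, 265.1) = 265.1 kips → net-section rupture.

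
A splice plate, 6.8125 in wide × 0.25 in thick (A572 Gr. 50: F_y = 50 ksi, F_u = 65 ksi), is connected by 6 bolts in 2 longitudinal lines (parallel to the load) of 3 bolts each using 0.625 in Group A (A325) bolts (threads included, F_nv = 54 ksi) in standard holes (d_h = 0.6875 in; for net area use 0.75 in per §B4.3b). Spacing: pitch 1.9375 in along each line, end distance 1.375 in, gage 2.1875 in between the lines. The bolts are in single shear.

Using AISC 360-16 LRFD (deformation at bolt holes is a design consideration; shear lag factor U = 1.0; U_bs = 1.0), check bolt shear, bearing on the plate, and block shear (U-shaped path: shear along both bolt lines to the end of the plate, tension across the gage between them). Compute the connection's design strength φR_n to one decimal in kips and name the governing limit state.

66.9 kips (block shear governs)

Bolt shear: A_b = π(0.625)²/4 = 0.3068 in². φR_n = 0.75 × 54 × 0.3068 × 6 × 1 = 74.6 kips.
Bearing (0.25 in plate, F_u = 65 ksi): end bolts L_c = 1.375 − 0.6875/2 = 1.03125, R_n = min(1.2×1.03125×0.25×65, 2.4×0.625×0.25×65) = 20.109 kips/bolt; interior L_c = 1.9375 − 0.6875 = 1.25, R_n = 24.375 kips/bolt. φR_n = 0.75 × (2×20.109 + 4×24.375) = 103.3 kips.
Block shear: shear path 2×[1.375+2×1.9375] = 2×5.25 in, A_gv = 2.625, A_nv = 2×(5.25 − 2.5×0.75)×0.25 = 1.6875 in²; tension across gage: (2.1875 − 1×0.75)×0.25 = 0.35938 in². R_n = min(0.6×65×1.6875, 0.6×50×2.625) + 1.0×65×0.35938 = min(65.813, 78.75) + 23.36 = 89.173 kips. φR_n = 0.75 × 89.173 = 66.9 kips.
Governing: min(74.6, 103.3, 66.9) = 66.9 kips → block shear.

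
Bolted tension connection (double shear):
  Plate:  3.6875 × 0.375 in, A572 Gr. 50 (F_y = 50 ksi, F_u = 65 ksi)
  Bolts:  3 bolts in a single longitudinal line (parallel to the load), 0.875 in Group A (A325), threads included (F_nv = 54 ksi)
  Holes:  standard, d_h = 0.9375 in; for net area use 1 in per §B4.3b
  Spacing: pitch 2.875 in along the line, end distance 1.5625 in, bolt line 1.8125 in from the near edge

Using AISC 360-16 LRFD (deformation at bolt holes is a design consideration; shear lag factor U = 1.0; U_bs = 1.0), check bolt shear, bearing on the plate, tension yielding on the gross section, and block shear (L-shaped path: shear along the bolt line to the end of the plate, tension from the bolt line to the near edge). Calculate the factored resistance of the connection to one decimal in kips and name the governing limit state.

Bolt shear: A_b = π(0.875)²/4 = 0.60132 in². φR_n = 0.75 × 54 × 0.60132 × 3 × 2 = 146.1 kips.
Bearing (0.375 in plate, F_u = 65 ksi): end bolts L_c = 1.5625 − 0.9375/2 = 1.09375, R_n = min(1.2×1.09375×0.375×65, 2.4×0.875×0.375×65) = 31.992 kips/bolt; interior L_c = 2.875 − 0.9375 = 1.9375, R_n = 51.188 kips/bolt. φR_n = 0.75 × (1×31.992 + 2×51.188) = 100.8 kips.
Tension yield (gross): A_g = 3.6875×0.375 = 1.3828 in². φR_n = 0.90 × 50 × 1.3828 = 62.2 kips.
Block shear: shear path 1×[1.5625+2×2.875] = 1×7.3125 in, A_gv = 2.7422, A_nv = 1×(7.3125 − 2.5×1)×0.375 = 1.8047 in²; tension to near edge: (1.8125 − 0.5×1)×0.375 = 0.49219 in². R_n = min(0.6×65×1.8047, 0.6×50×2.7422) + 1.0×65×0.49219 = min(70.383, 82.266) + 31.992 = 102.38 kips. φR_n = 0.75 × 102.38 = 76.8 kips.
Governing: min(146.1, 100.8, 62.2, 76.8) = 62.2 kips → gross-section yield.

62.2 kips (gross-section yield governs)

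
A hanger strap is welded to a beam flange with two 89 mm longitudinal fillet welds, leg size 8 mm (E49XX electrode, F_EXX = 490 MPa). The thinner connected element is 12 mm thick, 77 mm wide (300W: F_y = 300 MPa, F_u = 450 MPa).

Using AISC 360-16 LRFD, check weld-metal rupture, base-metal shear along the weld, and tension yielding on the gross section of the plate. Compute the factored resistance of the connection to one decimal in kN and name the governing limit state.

222.0 kN (weld metal governs)

Weld metal: throat = 0.707×8 = 5.656 mm, L = 2×89 = 178 mm. φR_n = 0.75 × 0.6 × 490 × 5.656 × 178 = 222.0 kN.
Base metal shear (12 mm plate): yield φR_n = 1.0×0.6×300×12×178 = 384.5 kN; rupture φR_n = 0.75×0.6×450×12×178 = 432.5 kN; take 384.5 kN (yield).
Tension yield (gross): A_g = 77×12 = 924 mm². φR_n = 0.90 × 300 × 924 = 249.5 kN.
Governing: min(222.0, 384.5, 249.5) = 222.0 kN → weld metal.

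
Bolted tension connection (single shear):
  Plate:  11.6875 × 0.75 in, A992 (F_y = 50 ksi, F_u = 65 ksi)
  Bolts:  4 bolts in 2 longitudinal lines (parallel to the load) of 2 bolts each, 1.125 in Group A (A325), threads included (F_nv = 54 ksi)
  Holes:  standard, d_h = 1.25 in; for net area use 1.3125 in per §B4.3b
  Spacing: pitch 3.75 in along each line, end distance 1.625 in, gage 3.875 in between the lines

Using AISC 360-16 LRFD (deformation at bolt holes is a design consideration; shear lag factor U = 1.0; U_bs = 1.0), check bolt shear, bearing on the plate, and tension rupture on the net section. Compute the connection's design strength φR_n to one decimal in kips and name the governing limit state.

161.0 kips (bolt shear governs)

Bolt shear: A_b = π(1.125)²/4 = 0.99402 in². φR_n = 0.75 × 54 × 0.99402 × 4 × 1 = 161.0 kips.
Bearing (0.75 in plate, F_u = 65 ksi): end bolts L_c = 1.625 − 1.25/2 = 1, R_n = min(1.2×1×0.75×65, 2.4×1.125×0.75×65) = 58.5 kips/bolt; interior L_c = 3.75 − 1.25 = 2.5, R_n = 131.63 kips/bolt. φR_n = 0.75 × (2×58.5 + 2×131.63) = 285.2 kips.
Tension rupture (net): A_n = (11.6875 − 2×1.3125)×0.75 = 6.7969 in² (U = 1.0, A_e = A_n). φR_n = 0.75 × 65 × 6.7969 = 331.3 kips.
Governing: min(161.0, 285.2, 331.3) = 161.0 kips → bolt shear.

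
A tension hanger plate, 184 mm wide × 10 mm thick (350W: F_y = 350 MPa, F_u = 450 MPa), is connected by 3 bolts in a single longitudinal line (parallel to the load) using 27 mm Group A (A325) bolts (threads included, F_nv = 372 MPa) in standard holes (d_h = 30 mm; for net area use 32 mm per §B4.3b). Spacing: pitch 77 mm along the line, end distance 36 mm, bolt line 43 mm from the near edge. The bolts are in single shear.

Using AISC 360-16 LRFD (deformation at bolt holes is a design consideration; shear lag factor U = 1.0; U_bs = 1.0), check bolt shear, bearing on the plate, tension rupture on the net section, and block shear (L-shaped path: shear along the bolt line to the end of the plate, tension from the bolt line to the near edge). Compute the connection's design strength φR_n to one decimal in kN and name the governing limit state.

Bolt shear: A_b = π(27)²/4 = 572.56 mm². φR_n = 0.75 × 372 × 572.56 × 3 × 1 = 479.2 kN.
Bearing (10 mm plate, F_u = 450 MPa): end bolts L_c = 36 − 30/2 = 21, R_n = min(1.2×21×10×450, 2.4×27×10×450) = 113.4 kN/bolt; interior L_c = 77 − 30 = 47, R_n = 253.8 kN/bolt. φR_n = 0.75 × (1×113.4 + 2×253.8) = 465.8 kN.
Tension rupture (net): A_n = (184 − 1×32)×10 = 1520 mm² (U = 1.0, A_e = A_n). φR_n = 0.75 × 450 × 1520 = 513.0 kN.
Block shear: shear path 1×[36+2×77] = 1×190 mm, A_gv = 1900, A_nv = 1×(190 − 2.5×32)×10 = 1100 mm²; tension to near edge: (43 − 0.5×32)×10 = 270 mm². R_n = min(0.6×450×1100, 0.6×350×1900) + 1.0×450×270 = min(297, 399) + 121.5 = 418.5 kN. φR_n = 0.75 × 418.5 = 313.9 kN.
Governing: min(479.2, 465.8, 513.0, 313.9) = 313.9 kN → block shear.

313.9 kN (block shear governs)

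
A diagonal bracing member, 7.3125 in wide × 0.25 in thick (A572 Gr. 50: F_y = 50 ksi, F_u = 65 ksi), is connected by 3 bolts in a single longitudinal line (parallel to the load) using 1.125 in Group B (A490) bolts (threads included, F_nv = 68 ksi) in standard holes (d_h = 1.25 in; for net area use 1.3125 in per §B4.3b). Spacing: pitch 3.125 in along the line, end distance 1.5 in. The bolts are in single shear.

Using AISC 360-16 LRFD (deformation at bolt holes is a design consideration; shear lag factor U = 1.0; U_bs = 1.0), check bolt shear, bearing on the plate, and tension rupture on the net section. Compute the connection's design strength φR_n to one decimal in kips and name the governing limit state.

67.6 kips (bearing governs)

Bolt shear: A_b = π(1.125)²/4 = 0.99402 in². φR_n = 0.75 × 68 × 0.99402 × 3 × 1 = 152.1 kips.
Bearing (0.25 in plate, F_u = 65 ksi): end bolts L_c = 1.5 − 1.25/2 = 0.875, R_n = min(1.2×0.875×0.25×65, 2.4×1.125×0.25×65) = 17.063 kips/bolt; interior L_c = 3.125 − 1.25 = 1.875, R_n = 36.563 kips/bolt. φR_n = 0.75 × (1×17.063 + 2×36.563) = 67.6 kips.
Tension rupture (net): A_n = (7.3125 − 1×1.3125)×0.25 = 1.5 in² (U = 1.0, A_e = A_n). φR_n = 0.75 × 65 × 1.5 = 73.1 kips.
Governing: min(152.1, 67.6, 73.1) = 67.6 kips → bearing.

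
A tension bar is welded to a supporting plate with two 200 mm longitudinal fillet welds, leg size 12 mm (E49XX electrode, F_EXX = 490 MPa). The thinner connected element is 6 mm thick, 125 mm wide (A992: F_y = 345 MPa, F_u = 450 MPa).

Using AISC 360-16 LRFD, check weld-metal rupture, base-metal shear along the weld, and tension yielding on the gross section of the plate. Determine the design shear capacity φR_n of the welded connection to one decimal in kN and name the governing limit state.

232.9 kN (gross-section yield governs)

Weld metal: throat = 0.707×12 = 8.484 mm, L = 2×200 = 400 mm. φR_n = 0.75 × 0.6 × 490 × 8.484 × 400 = 748.3 kN.
Base metal shear (6 mm plate): yield φR_n = 1.0×0.6×345×6×400 = 496.8 kN; rupture φR_n = 0.75×0.6×450×6×400 = 486.0 kN; take 486.0 kN (rupture).
Tension yield (gross): A_g = 125×6 = 750 mm². φR_n = 0.90 × 345 × 750 = 232.9 kN.
Governing: min(748.3, 486.0, 232.9) = 232.9 kN → gross-section yield.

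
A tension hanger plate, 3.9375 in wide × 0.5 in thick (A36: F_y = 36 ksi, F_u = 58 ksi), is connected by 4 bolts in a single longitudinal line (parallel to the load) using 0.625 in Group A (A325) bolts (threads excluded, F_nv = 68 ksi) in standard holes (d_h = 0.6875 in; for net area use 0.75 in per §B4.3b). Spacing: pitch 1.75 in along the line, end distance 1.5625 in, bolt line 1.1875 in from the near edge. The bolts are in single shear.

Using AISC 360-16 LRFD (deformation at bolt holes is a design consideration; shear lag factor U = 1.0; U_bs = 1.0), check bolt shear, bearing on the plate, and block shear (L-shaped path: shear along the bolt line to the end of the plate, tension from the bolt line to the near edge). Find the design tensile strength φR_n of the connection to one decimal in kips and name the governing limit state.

Bolt shear: A_b = π(0.625)²/4 = 0.3068 in². φR_n = 0.75 × 68 × 0.3068 × 4 × 1 = 62.6 kips.
Bearing (0.5 in plate, F_u = 58 ksi): end bolts L_c = 1.5625 − 0.6875/2 = 1.21875, R_n = min(1.2×1.21875×0.5×58, 2.4×0.625×0.5×58) = 42.413 kips/bolt; interior L_c = 1.75 − 0.6875 = 1.0625, R_n = 36.975 kips/bolt. φR_n = 0.75 × (1×42.413 + 3×36.975) = 115.0 kips.
Block shear: shear path 1×[1.5625+3×1.75] = 1×6.8125 in, A_gv = 3.4063, A_nv = 1×(6.8125 − 3.5×0.75)×0.5 = 2.0938 in²; tension to near edge: (1.1875 − 0.5×0.75)×0.5 = 0.40625 in². R_n = min(0.6×58×2.0938, 0.6×36×3.4063) + 1.0×58×0.40625 = min(72.864, 73.576) + 23.563 = 96.427 kips. φR_n = 0.75 × 96.427 = 72.3 kips.
Governing: min(62.6, 115.0, 72.3) = 62.6 kips → bolt shear.

62.6 kips (bolt shear governs)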